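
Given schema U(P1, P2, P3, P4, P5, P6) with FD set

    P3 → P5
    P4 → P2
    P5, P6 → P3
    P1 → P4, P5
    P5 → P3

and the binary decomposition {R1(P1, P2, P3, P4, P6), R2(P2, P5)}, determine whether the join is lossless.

No

Common attributes: R1 ∩ R2 = {P2}.
No dependency enlarges {P2}, so (P2)⁺ = {P2}.
The closure contains neither all of R1 = {P1, P2, P3, P4, P6} nor all of R2 = {P2, P5}, so the common attributes are not a superkey of either fragment. The join is lossy.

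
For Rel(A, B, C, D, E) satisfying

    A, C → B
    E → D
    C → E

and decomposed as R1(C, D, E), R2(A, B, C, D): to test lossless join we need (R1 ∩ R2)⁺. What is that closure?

R1 ∩ R2 = {C, D}.
C → E applies, adding E
Closure: {C, D, E}.

C, D, E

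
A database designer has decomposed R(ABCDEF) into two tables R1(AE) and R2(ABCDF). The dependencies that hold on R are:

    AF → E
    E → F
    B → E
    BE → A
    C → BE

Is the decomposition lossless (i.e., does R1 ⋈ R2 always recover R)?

No

Common attributes: R1 ∩ R2 = {A}.
No dependency enlarges {A}, so (A)⁺ = {A}.
The closure contains neither all of R1 = {AE} nor all of R2 = {ABCDF}, so the common attributes are not a superkey of either fragment. The join is lossy.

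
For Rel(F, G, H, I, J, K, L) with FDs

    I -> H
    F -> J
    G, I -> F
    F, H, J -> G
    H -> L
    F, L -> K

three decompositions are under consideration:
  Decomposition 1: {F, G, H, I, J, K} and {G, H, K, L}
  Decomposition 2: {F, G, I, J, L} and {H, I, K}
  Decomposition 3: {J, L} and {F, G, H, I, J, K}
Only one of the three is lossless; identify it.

Decomposition 1

Decomposition 1: common = {G, H, K}, closure = {G, H, K, L} → lossless.
Decomposition 2: common = {I}, closure = {H, I, L} → lossy.
Decomposition 3: common = {J}, closure = {J} → lossy.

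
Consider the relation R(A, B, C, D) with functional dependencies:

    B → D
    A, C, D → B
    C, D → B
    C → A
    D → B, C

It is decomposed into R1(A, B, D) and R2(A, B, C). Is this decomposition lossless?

Yes

Common attributes: R1 ∩ R2 = {A, B}.
Closure of {A, B}: B → D applies, adding D; D → B, C applies, adding C. So (A, B)⁺ = {A, B, C, D}.
This closure contains every attribute of R1, so R1 ∩ R2 → R1. The join is lossless.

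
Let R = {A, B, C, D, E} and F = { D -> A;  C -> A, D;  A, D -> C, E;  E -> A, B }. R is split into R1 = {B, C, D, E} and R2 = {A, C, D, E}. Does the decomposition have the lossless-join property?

Common attributes: R1 ∩ R2 = {C, D, E}.
Closure of {C, D, E}: D → A applies, adding A; E → A, B applies, adding B. So (C, D, E)⁺ = {A, B, C, D, E}.
This closure contains every attribute of R1, so R1 ∩ R2 → R1. The join is lossless.

Yes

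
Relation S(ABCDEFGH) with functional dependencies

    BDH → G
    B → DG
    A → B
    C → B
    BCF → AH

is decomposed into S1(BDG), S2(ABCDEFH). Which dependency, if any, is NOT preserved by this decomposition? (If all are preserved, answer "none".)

none

BDH → G: restricted closure across fragments reaches G.
B → DG lies within S1.
A → B lies within S2.
C → B lies within S2.
BCF → AH lies within S2.
Every dependency is enforceable on the fragments, so the decomposition is dependency-preserving.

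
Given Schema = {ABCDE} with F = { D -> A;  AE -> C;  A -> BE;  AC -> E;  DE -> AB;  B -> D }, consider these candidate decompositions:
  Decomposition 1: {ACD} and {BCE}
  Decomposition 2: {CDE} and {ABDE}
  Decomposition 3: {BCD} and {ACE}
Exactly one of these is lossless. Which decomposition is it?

Decomposition 2

Decomposition 1: common = {C}, closure = {C} → lossy.
Decomposition 2: common = {DE}, closure = {ABCDE} → lossless.
Decomposition 3: common = {C}, closure = {C} → lossy.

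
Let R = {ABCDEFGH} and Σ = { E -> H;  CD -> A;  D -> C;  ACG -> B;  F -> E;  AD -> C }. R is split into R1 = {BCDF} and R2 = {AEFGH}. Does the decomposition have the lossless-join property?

No

Common attributes: R1 ∩ R2 = {F}.
Closure of {F}: F → E applies, adding E; E → H applies, adding H. So (F)⁺ = {EFH}.
The closure contains neither all of R1 = {BCDF} nor all of R2 = {AEFGH}, so the common attributes are not a superkey of either fragment. The join is lossy.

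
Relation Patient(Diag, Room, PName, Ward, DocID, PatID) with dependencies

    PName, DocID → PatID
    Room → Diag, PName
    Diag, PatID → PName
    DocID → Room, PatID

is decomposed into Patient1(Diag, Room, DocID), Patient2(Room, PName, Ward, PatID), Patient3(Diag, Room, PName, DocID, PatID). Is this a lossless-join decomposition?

No

Chase test. Columns are Diag, Room, PName, Ward, DocID, PatID; row i has aⱼ where attribute j ∈ Patienti, else bᵢⱼ.
Initial tableau (one row per fragment):
  row 1: a1 a2 b13 b14 a5 b16
  row 2: b21 a2 a3 a4 b25 a6
  row 3: a1 a2 a3 b34 a5 a6
Rows 1 and 2 agree on Room; apply Room→Diag, PName and equate their Diag, PName entries.
Rows 1 and 3 agree on DocID; apply DocID→Room, PatID and equate their Room, PatID entries.
No row becomes fully distinguished — the join is lossy.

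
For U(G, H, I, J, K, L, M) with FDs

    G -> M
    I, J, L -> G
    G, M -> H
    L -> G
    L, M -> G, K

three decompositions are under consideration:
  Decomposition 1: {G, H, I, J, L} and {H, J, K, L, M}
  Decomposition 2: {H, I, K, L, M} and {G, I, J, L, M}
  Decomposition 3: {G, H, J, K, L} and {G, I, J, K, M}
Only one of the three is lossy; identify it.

Decomposition 3

Decomposition 1: common = {H, J, L}, closure = {G, H, J, K, L, M} → lossless.
Decomposition 2: common = {I, L, M}, closure = {G, H, I, K, L, M} → lossless.
Decomposition 3: common = {G, J, K}, closure = {G, H, J, K, M} → lossy.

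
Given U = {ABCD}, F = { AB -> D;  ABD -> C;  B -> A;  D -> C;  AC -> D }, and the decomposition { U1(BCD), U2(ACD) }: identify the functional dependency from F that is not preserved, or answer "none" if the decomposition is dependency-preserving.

B -> A

Check B → A: no single fragment contains all of {AB}, and the restricted closure of {B} across the fragments never reaches {A}.
AB → D is preserved.
ABD → C is preserved.
D → C is preserved.
AC → D is preserved.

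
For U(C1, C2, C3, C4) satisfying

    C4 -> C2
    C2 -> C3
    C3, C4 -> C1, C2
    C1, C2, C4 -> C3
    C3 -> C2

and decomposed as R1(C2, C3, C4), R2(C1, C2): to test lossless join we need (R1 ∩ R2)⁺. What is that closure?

C2, C3

R1 ∩ R2 = {C2}.
C2 → C3 applies, adding C3
Closure: {C2, C3}.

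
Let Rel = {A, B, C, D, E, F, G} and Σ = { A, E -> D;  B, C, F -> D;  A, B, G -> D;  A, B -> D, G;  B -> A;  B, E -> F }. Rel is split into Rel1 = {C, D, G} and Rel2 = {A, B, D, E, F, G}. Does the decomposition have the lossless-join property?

No

Common attributes: Rel1 ∩ Rel2 = {D, G}.
No dependency enlarges {D, G}, so (D, G)⁺ = {D, G}.
The closure contains neither all of Rel1 = {C, D, G} nor all of Rel2 = {A, B, D, E, F, G}, so the common attributes are not a superkey of either fragment. The join is lossy.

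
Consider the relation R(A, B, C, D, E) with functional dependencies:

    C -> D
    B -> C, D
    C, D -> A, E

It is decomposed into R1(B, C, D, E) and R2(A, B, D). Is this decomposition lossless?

Yes

Common attributes: R1 ∩ R2 = {B, D}.
Closure of {B, D}: B → C, D applies, adding C; C, D → A, E applies, adding A, E. So (B, D)⁺ = {A, B, C, D, E}.
This closure contains every attribute of R1, so R1 ∩ R2 → R1. The join is lossless.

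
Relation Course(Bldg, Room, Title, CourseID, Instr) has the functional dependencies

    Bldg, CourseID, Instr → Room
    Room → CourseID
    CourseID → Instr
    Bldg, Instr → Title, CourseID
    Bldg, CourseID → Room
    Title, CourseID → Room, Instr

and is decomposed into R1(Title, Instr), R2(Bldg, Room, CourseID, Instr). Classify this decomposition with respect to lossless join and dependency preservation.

lossy and not dependency-preserving

Lossless test: (Instr)⁺ = {Instr}, which is a superkey of neither fragment — lossy.
Dependency preservation: the restricted closure of {Bldg, Instr} across the fragments never reaches {Title, CourseID}, so Bldg, Instr → Title, CourseID cannot be enforced without a join — not preserved.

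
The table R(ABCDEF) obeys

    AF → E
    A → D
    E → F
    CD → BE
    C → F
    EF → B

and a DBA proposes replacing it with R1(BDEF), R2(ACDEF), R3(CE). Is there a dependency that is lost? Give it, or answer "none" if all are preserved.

AF → E lies within R2.
A → D lies within R2.
E → F lies within R1.
CD → BE: restricted closure across fragments reaches BE.
C → F lies within R2.
EF → B lies within R1.
Every dependency is enforceable on the fragments, so the decomposition is dependency-preserving.

none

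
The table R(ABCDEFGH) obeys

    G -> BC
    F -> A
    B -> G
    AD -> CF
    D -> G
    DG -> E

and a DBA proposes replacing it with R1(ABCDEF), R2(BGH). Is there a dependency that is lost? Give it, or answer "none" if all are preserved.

none

G → BC: restricted closure across fragments reaches BC.
F → A lies within R1.
B → G lies within R2.
AD → CF lies within R1.
D → G: restricted closure across fragments reaches G.
DG → E: restricted closure across fragments reaches E.
Every dependency is enforceable on the fragments, so the decomposition is dependency-preserving.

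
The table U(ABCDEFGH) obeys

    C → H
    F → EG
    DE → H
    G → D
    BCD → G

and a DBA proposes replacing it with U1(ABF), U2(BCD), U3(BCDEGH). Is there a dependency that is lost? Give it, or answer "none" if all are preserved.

Check F → EG: no single fragment contains all of {EFG}, and the restricted closure of {F} across the fragments never reaches {EG}.
C → H is preserved.
DE → H is preserved.
G → D is preserved.
BCD → G is preserved.

F → EG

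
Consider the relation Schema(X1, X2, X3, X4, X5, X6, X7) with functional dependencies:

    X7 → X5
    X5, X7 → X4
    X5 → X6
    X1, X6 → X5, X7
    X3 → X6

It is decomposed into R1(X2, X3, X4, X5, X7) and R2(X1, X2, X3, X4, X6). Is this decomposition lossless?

Common attributes: R1 ∩ R2 = {X2, X3, X4}.
Closure of {X2, X3, X4}: X3 → X6 applies, adding X6. So (X2, X3, X4)⁺ = {X2, X3, X4, X6}.
The closure contains neither all of R1 = {X2, X3, X4, X5, X7} nor all of R2 = {X1, X2, X3, X4, X6}, so the common attributes are not a superkey of either fragment. The join is lossy.

No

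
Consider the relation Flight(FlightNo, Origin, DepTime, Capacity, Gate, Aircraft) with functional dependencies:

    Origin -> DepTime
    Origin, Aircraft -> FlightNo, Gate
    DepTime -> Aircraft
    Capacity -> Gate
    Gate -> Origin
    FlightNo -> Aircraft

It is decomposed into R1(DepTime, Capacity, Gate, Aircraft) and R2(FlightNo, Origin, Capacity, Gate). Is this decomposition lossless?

Common attributes: R1 ∩ R2 = {Capacity, Gate}.
Closure of {Capacity, Gate}: Gate → Origin applies, adding Origin; Origin → DepTime applies, adding DepTime; DepTime → Aircraft applies, adding Aircraft; Origin, Aircraft → FlightNo, Gate applies, adding FlightNo. So (Capacity, Gate)⁺ = {FlightNo, Origin, DepTime, Capacity, Gate, Aircraft}.
This closure contains every attribute of R1, so R1 ∩ R2 → R1. The join is lossless.

Yes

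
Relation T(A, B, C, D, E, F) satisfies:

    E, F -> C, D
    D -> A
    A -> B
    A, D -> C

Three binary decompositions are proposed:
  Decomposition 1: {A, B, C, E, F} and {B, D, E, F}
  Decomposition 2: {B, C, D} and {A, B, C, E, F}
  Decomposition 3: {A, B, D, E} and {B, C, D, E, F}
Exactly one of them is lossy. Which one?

Decomposition 2

Decomposition 1: common = {B, E, F}, closure = {A, B, C, D, E, F} → lossless.
Decomposition 2: common = {B, C}, closure = {B, C} → lossy.
Decomposition 3: common = {B, D, E}, closure = {A, B, C, D, E} → lossless.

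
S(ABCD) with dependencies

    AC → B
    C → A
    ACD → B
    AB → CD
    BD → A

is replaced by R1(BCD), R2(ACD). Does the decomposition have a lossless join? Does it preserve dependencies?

lossless but not dependency-preserving

Lossless test: (CD)⁺ = {ABCD}, which contains all of one fragment — lossless.
Dependency preservation: the restricted closure of {AB} across the fragments never reaches {CD}, so AB → CD cannot be enforced without a join — not preserved.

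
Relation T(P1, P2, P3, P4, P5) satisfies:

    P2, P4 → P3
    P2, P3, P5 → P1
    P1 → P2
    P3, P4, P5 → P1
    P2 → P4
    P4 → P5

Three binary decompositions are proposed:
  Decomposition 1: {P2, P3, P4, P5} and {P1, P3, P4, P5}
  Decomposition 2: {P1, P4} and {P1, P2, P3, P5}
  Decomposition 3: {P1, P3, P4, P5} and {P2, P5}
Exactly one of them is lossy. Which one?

Decomposition 3

Decomposition 1: common = {P3, P4, P5}, closure = {P1, P2, P3, P4, P5} → lossless.
Decomposition 2: common = {P1}, closure = {P1, P2, P3, P4, P5} → lossless.
Decomposition 3: common = {P5}, closure = {P5} → lossy.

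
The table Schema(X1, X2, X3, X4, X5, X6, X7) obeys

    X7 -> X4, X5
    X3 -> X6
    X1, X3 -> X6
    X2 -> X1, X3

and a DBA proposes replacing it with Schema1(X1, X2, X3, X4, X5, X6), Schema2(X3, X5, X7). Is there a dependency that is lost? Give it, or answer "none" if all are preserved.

X7 -> X4, X5

Check X7 → X4, X5: no single fragment contains all of {X4, X5, X7}, and the restricted closure of {X7} across the fragments never reaches {X4, X5}.
X3 → X6 is preserved.
X1, X3 → X6 is preserved.
X2 → X1, X3 is preserved.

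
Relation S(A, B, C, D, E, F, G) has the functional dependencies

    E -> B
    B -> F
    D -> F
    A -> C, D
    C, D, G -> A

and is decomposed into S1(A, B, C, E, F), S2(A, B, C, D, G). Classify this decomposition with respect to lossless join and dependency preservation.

Lossless test: (A, B, C)⁺ = {A, B, C, D, F}, which is a superkey of neither fragment — lossy.
Dependency preservation: the restricted closure of {D} across the fragments never reaches {F}, so D → F cannot be enforced without a join — not preserved.

lossy and not dependency-preserving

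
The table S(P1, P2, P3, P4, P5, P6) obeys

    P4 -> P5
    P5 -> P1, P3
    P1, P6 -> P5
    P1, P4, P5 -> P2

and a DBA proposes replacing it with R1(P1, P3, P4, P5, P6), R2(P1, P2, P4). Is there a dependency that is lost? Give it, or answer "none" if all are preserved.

P4 → P5 lies within R1.
P5 → P1, P3 lies within R1.
P1, P6 → P5 lies within R1.
P1, P4, P5 → P2: restricted closure across fragments reaches P2.
Every dependency is enforceable on the fragments, so the decomposition is dependency-preserving.

none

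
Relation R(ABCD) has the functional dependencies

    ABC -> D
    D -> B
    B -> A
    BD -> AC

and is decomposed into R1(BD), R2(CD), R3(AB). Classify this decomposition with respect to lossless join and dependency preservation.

lossless but not dependency-preserving

Lossless test (chase): Rows 1 and 2 agree on D; apply D→B and equate their B entries. Rows 1 and 2 agree on B; apply B→A and equate their A entries. Rows 1 and 3 agree on B; apply B→A and equate their A entries. Rows 1 and 2 agree on BD; apply BD→AC and equate their AC entries. Row 1 is now all distinguished symbols — the join is lossless.
Dependency preservation: the restricted closure of {ABC} across the fragments never reaches {D}, so ABC → D cannot be enforced without a join — not preserved.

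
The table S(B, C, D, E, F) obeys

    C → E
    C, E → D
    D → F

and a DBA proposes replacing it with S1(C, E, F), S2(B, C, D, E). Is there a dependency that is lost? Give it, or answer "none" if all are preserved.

D → F

Check D → F: no single fragment contains all of {D, F}, and the restricted closure of {D} across the fragments never reaches {F}.
C → E is preserved.
C, E → D is preserved.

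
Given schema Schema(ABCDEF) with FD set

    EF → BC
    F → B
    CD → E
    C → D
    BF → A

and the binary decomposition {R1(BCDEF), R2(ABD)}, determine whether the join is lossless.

No

Common attributes: R1 ∩ R2 = {BD}.
No dependency enlarges {BD}, so (BD)⁺ = {BD}.
The closure contains neither all of R1 = {BCDEF} nor all of R2 = {ABD}, so the common attributes are not a superkey of either fragment. The join is lossy.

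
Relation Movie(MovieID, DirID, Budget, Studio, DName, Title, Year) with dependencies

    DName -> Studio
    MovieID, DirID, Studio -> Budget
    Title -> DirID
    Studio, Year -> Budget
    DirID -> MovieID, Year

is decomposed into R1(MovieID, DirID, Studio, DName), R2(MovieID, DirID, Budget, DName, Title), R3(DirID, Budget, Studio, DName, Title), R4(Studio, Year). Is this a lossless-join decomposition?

No

Chase test. Columns are MovieID, DirID, Budget, Studio, DName, Title, Year; row i has aⱼ where attribute j ∈ Ri, else bᵢⱼ.
Initial tableau (one row per fragment):
  row 1: a1 a2 b13 a4 a5 b16 b17
  row 2: a1 a2 a3 b24 a5 a6 b27
  row 3: b31 a2 a3 a4 a5 a6 b37
  row 4: b41 b42 b43 a4 b45 b46 a7
Rows 1 and 2 agree on DName; apply DName→Studio and equate their Studio entries.
Rows 1 and 2 agree on MovieID, DirID, Studio; apply MovieID, DirID, Studio→Budget and equate their Budget entries.
Rows 1 and 2 agree on DirID; apply DirID→MovieID, Year and equate their MovieID, Year entries.
Rows 1 and 3 agree on DirID; apply DirID→MovieID, Year and equate their MovieID, Year entries.
No row becomes fully distinguished — the join is lossy.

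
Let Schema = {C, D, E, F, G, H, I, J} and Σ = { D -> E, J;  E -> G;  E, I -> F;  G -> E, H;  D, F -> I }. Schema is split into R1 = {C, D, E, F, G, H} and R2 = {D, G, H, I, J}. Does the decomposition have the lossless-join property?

No

Common attributes: R1 ∩ R2 = {D, G, H}.
Closure of {D, G, H}: D → E, J applies, adding E, J. So (D, G, H)⁺ = {D, E, G, H, J}.
The closure contains neither all of R1 = {C, D, E, F, G, H} nor all of R2 = {D, G, H, I, J}, so the common attributes are not a superkey of either fragment. The join is lossy.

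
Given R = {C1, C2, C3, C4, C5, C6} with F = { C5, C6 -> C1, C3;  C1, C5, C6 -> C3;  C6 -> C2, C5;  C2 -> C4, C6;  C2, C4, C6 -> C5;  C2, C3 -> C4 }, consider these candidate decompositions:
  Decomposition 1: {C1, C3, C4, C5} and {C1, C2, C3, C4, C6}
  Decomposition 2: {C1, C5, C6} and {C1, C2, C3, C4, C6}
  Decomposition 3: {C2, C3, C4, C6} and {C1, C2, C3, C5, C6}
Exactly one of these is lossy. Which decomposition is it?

Decomposition 1

Decomposition 1: common = {C1, C3, C4}, closure = {C1, C3, C4} → lossy.
Decomposition 2: common = {C1, C6}, closure = {C1, C2, C3, C4, C5, C6} → lossless.
Decomposition 3: common = {C2, C3, C6}, closure = {C1, C2, C3, C4, C5, C6} → lossless.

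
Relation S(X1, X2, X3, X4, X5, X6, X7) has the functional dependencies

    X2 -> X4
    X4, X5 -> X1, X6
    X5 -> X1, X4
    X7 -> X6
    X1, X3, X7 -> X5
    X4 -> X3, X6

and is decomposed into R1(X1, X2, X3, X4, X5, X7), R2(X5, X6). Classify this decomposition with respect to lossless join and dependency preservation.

Lossless test: (X5)⁺ = {X1, X3, X4, X5, X6}, which contains all of one fragment — lossless.
Dependency preservation: the restricted closure of {X7} across the fragments never reaches {X6}, so X7 → X6 cannot be enforced without a join — not preserved.

lossless but not dependency-preserving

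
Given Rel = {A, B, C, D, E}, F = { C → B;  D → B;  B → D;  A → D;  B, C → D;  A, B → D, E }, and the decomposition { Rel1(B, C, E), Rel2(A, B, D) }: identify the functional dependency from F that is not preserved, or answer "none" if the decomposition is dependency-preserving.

A, B → D, E

Check A, B → D, E: no single fragment contains all of {A, B, D, E}, and the restricted closure of {A, B} across the fragments never reaches {D, E}.
C → B is preserved.
D → B is preserved.
B → D is preserved.
A → D is preserved.
B, C → D is preserved.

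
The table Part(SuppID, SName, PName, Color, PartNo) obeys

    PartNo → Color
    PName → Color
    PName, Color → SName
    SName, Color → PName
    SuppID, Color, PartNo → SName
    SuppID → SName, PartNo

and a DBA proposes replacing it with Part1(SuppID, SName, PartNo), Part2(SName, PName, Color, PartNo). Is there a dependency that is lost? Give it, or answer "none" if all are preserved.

none

PartNo → Color lies within Part2.
PName → Color lies within Part2.
PName, Color → SName lies within Part2.
SName, Color → PName lies within Part2.
SuppID, Color, PartNo → SName: restricted closure across fragments reaches SName.
SuppID → SName, PartNo lies within Part1.
Every dependency is enforceable on the fragments, so the decomposition is dependency-preserving.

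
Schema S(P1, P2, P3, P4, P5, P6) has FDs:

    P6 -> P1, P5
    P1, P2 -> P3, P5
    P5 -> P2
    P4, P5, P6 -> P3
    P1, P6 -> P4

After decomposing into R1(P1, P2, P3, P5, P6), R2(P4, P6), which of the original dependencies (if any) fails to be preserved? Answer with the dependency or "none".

none

P6 → P1, P5 lies within R1.
P1, P2 → P3, P5 lies within R1.
P5 → P2 lies within R1.
P4, P5, P6 → P3: restricted closure across fragments reaches P3.
P1, P6 → P4: restricted closure across fragments reaches P4.
Every dependency is enforceable on the fragments, so the decomposition is dependency-preserving.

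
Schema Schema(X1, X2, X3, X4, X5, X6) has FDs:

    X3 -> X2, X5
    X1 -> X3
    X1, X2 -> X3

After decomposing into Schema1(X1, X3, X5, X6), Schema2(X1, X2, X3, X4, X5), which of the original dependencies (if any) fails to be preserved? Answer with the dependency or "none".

none

X3 → X2, X5 lies within Schema2.
X1 → X3 lies within Schema1.
X1, X2 → X3 lies within Schema2.
Every dependency is enforceable on the fragments, so the decomposition is dependency-preserving.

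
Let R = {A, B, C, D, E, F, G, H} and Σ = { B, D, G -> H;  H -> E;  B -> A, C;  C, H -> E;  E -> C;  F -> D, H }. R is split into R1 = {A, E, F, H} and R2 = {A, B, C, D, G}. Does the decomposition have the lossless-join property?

No

Common attributes: R1 ∩ R2 = {A}.
No dependency enlarges {A}, so (A)⁺ = {A}.
The closure contains neither all of R1 = {A, E, F, H} nor all of R2 = {A, B, C, D, G}, so the common attributes are not a superkey of either fragment. The join is lossy.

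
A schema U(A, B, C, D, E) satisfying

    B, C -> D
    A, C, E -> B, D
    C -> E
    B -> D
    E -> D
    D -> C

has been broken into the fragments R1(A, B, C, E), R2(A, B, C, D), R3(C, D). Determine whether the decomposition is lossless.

Yes

Chase test. Columns are A, B, C, D, E; row i has aⱼ where attribute j ∈ Ri, else bᵢⱼ.
Initial tableau (one row per fragment):
  row 1: a1 a2 a3 b14 a5
  row 2: a1 a2 a3 a4 b25
  row 3: b31 b32 a3 a4 b35
Rows 1 and 2 agree on B, C; apply B, C→D and equate their D entries.
Rows 1 and 2 agree on C; apply C→E and equate their E entries.
Rows 1 and 3 agree on C; apply C→E and equate their E entries.
Row 1 is now all distinguished symbols — the join is lossless.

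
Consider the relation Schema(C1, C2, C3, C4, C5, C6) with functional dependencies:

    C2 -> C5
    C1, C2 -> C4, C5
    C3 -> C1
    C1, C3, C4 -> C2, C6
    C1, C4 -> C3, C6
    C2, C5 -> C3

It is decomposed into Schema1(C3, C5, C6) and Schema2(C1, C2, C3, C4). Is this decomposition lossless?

Common attributes: Schema1 ∩ Schema2 = {C3}.
Closure of {C3}: C3 → C1 applies, adding C1. So (C3)⁺ = {C1, C3}.
The closure contains neither all of Schema1 = {C3, C5, C6} nor all of Schema2 = {C1, C2, C3, C4}, so the common attributes are not a superkey of either fragment. The join is lossy.

No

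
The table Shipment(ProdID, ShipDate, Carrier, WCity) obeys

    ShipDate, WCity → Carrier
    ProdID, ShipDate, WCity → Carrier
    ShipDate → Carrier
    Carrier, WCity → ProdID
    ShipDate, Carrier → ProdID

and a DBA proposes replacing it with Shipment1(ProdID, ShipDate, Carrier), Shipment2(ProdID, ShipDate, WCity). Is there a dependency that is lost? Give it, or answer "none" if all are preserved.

Check Carrier, WCity → ProdID: no single fragment contains all of {ProdID, Carrier, WCity}, and the restricted closure of {Carrier, WCity} across the fragments never reaches {ProdID}.
ShipDate, WCity → Carrier is preserved.
ProdID, ShipDate, WCity → Carrier is preserved.
ShipDate → Carrier is preserved.
ShipDate, Carrier → ProdID is preserved.

Carrier, WCity → ProdID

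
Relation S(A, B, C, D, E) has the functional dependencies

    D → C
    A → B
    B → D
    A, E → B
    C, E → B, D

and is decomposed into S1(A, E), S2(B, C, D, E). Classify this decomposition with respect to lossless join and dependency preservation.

lossy and not dependency-preserving

Lossless test: (E)⁺ = {E}, which is a superkey of neither fragment — lossy.
Dependency preservation: the restricted closure of {A} across the fragments never reaches {B}, so A → B cannot be enforced without a join — not preserved.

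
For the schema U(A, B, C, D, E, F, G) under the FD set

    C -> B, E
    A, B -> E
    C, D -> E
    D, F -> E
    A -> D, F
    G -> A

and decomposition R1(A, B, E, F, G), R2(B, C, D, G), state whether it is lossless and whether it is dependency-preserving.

Lossless test: (B, G)⁺ = {A, B, D, E, F, G}, which contains all of one fragment — lossless.
Dependency preservation: the restricted closure of {C} across the fragments never reaches {B, E}, so C → B, E cannot be enforced without a join — not preserved.

lossless but not dependency-preserving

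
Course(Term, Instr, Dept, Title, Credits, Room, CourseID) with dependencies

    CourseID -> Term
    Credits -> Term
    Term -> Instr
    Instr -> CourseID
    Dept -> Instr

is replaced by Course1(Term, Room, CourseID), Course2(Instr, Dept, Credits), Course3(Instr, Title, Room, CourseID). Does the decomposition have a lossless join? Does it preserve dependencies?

lossy but dependency-preserving

Lossless test (chase): Rows 1 and 3 agree on CourseID; apply CourseID→Term and equate their Term entries. Rows 1 and 3 agree on Term; apply Term→Instr and equate their Instr entries. Rows 1 and 2 agree on Instr; apply Instr→CourseID and equate their CourseID entries. Rows 1 and 2 agree on CourseID; apply CourseID→Term and equate their Term entries. No row becomes fully distinguished — the join is lossy.
Dependency preservation: Credits → Term; Term → Instr are not contained in any single fragment, but the restricted closure of each left-hand side across the fragments still reaches the right-hand side; the remaining FDs each lie inside some fragment. All dependencies are preserved.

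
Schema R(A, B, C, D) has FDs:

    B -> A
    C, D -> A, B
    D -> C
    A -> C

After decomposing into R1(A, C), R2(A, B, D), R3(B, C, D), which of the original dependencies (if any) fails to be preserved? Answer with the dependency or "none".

B → A lies within R2.
C, D → A, B: restricted closure across fragments reaches A, B.
D → C lies within R3.
A → C lies within R1.
Every dependency is enforceable on the fragments, so the decomposition is dependency-preserving.

none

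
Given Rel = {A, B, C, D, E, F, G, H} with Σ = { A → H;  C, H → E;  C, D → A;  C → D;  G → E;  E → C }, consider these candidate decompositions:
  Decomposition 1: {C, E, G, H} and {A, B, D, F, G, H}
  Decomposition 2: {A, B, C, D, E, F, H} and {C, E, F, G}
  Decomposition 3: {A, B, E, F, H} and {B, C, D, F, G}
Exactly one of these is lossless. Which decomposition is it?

Decomposition 1

Decomposition 1: common = {G, H}, closure = {A, C, D, E, G, H} → lossless.
Decomposition 2: common = {C, E, F}, closure = {A, C, D, E, F, H} → lossy.
Decomposition 3: common = {B, F}, closure = {B, F} → lossy.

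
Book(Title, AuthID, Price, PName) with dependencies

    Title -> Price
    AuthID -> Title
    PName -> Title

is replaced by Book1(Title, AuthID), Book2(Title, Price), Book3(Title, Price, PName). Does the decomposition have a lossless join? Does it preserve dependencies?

lossy but dependency-preserving

Lossless test (chase): Rows 1 and 2 agree on Title; apply Title→Price and equate their Price entries. No row becomes fully distinguished — the join is lossy.
Dependency preservation: every FD's attributes lie within a single fragment, so each can be enforced locally — preserved.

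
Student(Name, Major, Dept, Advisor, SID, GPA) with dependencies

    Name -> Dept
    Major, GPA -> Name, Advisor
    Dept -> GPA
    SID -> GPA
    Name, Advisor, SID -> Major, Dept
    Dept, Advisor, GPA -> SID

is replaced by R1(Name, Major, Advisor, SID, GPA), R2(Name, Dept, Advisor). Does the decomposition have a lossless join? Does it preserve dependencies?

Lossless test: (Name, Advisor)⁺ = {Name, Major, Dept, Advisor, SID, GPA}, which contains all of one fragment — lossless.
Dependency preservation: the restricted closure of {Dept} across the fragments never reaches {GPA}, so Dept → GPA cannot be enforced without a join — not preserved.

lossless but not dependency-preserving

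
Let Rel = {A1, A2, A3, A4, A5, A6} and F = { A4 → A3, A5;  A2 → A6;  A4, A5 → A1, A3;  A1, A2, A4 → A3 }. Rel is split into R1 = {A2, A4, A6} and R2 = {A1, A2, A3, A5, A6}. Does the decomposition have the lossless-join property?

Common attributes: R1 ∩ R2 = {A2, A6}.
No dependency enlarges {A2, A6}, so (A2, A6)⁺ = {A2, A6}.
The closure contains neither all of R1 = {A2, A4, A6} nor all of R2 = {A1, A2, A3, A5, A6}, so the common attributes are not a superkey of either fragment. The join is lossy.

No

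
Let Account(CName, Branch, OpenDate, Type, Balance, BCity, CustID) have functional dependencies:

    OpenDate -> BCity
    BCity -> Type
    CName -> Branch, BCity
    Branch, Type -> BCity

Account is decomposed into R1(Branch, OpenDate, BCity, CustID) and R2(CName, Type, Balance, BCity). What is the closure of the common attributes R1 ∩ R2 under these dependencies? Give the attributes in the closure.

Type, BCity

R1 ∩ R2 = {BCity}.
BCity → Type applies, adding Type
Closure: {Type, BCity}.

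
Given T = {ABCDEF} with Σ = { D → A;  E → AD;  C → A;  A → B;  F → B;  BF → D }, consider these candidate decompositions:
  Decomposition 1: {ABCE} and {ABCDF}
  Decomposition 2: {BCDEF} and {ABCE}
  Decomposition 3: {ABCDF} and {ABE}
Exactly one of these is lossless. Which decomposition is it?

Decomposition 2

Decomposition 1: common = {ABC}, closure = {ABC} → lossy.
Decomposition 2: common = {BCE}, closure = {ABCDE} → lossless.
Decomposition 3: common = {AB}, closure = {AB} → lossy.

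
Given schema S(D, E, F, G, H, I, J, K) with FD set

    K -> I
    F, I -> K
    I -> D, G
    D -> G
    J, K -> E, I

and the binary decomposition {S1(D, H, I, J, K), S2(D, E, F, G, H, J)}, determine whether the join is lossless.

Common attributes: S1 ∩ S2 = {D, H, J}.
Closure of {D, H, J}: D → G applies, adding G. So (D, H, J)⁺ = {D, G, H, J}.
The closure contains neither all of S1 = {D, H, I, J, K} nor all of S2 = {D, E, F, G, H, J}, so the common attributes are not a superkey of either fragment. The join is lossy.

No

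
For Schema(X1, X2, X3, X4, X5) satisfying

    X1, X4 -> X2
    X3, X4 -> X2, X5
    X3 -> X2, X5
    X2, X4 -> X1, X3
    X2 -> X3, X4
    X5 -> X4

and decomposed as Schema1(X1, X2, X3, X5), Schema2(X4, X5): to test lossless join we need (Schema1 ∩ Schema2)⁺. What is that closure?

X4, X5

Schema1 ∩ Schema2 = {X5}.
X5 → X4 applies, adding X4
Closure: {X4, X5}.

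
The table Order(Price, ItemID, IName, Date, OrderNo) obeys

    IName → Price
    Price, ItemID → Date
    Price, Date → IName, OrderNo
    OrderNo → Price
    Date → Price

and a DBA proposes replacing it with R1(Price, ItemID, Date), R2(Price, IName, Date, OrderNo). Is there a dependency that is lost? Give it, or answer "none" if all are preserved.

IName → Price lies within R2.
Price, ItemID → Date lies within R1.
Price, Date → IName, OrderNo lies within R2.
OrderNo → Price lies within R2.
Date → Price lies within R1.
Every dependency is enforceable on the fragments, so the decomposition is dependency-preserving.

none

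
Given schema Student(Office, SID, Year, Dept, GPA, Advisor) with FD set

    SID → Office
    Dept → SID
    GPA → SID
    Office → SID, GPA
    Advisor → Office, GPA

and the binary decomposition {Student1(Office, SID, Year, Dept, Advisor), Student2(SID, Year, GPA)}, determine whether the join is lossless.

Common attributes: Student1 ∩ Student2 = {SID, Year}.
Closure of {SID, Year}: SID → Office applies, adding Office; Office → SID, GPA applies, adding GPA. So (SID, Year)⁺ = {Office, SID, Year, GPA}.
This closure contains every attribute of Student2, so Student1 ∩ Student2 → Student2. The join is lossless.

Yes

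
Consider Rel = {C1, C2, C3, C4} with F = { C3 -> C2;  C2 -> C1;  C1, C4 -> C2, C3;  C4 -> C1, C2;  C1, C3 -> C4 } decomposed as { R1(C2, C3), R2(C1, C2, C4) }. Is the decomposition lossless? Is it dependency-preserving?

lossy and not dependency-preserving

Lossless test: (C2)⁺ = {C1, C2}, which is a superkey of neither fragment — lossy.
Dependency preservation: the restricted closure of {C1, C4} across the fragments never reaches {C2, C3}, so C1, C4 → C2, C3 cannot be enforced without a join — not preserved.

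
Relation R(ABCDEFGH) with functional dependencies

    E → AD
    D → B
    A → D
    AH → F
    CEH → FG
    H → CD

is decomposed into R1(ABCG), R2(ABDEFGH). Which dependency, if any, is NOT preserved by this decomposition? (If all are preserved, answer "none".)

Check H → CD: no single fragment contains all of {CDH}, and the restricted closure of {H} across the fragments never reaches {CD}.
E → AD is preserved.
D → B is preserved.
A → D is preserved.
AH → F is preserved.
CEH → FG is preserved.

H → CD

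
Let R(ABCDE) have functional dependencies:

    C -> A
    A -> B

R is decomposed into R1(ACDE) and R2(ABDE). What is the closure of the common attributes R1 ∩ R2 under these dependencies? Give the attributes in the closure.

ABDE

R1 ∩ R2 = {ADE}.
A → B applies, adding B
Closure: {ABDE}.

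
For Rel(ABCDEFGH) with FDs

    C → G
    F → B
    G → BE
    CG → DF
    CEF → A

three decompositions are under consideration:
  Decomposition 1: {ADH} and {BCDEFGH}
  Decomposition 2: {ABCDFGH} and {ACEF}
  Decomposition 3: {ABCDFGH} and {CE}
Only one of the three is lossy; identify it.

Decomposition 1: common = {DH}, closure = {DH} → lossy.
Decomposition 2: common = {ACF}, closure = {ABCDEFG} → lossless.
Decomposition 3: common = {C}, closure = {ABCDEFG} → lossless.

Decomposition 1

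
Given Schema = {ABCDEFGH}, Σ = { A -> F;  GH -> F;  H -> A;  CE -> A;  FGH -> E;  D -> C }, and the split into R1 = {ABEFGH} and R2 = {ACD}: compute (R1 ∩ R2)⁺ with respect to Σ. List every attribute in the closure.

AF

R1 ∩ R2 = {A}.
A → F applies, adding F
Closure: {AF}.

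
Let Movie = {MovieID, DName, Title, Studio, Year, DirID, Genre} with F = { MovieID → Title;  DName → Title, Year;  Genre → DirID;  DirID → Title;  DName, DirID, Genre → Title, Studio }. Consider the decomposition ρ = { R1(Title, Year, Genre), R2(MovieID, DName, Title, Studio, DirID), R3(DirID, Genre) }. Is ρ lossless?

No

Chase test. Columns are MovieID, DName, Title, Studio, Year, DirID, Genre; row i has aⱼ where attribute j ∈ Ri, else bᵢⱼ.
Initial tableau (one row per fragment):
  row 1: b11 b12 a3 b14 a5 b16 a7
  row 2: a1 a2 a3 a4 b25 a6 b27
  row 3: b31 b32 b33 b34 b35 a6 a7
Rows 1 and 3 agree on Genre; apply Genre→DirID and equate their DirID entries.
Rows 1 and 3 agree on DirID; apply DirID→Title and equate their Title entries.
No row becomes fully distinguished — the join is lossy.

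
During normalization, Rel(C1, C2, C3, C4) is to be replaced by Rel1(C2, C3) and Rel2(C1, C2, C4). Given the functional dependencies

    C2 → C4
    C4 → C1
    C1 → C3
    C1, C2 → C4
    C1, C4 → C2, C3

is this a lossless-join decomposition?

Common attributes: Rel1 ∩ Rel2 = {C2}.
Closure of {C2}: C2 → C4 applies, adding C4; C4 → C1 applies, adding C1; C1 → C3 applies, adding C3. So (C2)⁺ = {C1, C2, C3, C4}.
This closure contains every attribute of Rel1, so Rel1 ∩ Rel2 → Rel1. The join is lossless.

Yes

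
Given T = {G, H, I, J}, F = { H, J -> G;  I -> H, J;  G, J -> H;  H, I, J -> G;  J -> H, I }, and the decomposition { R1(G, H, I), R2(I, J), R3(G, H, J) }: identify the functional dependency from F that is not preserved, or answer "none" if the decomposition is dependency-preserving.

H, J → G lies within R3.
I → H, J: restricted closure across fragments reaches H, J.
G, J → H lies within R3.
H, I, J → G: restricted closure across fragments reaches G.
J → H, I: restricted closure across fragments reaches H, I.
Every dependency is enforceable on the fragments, so the decomposition is dependency-preserving.

none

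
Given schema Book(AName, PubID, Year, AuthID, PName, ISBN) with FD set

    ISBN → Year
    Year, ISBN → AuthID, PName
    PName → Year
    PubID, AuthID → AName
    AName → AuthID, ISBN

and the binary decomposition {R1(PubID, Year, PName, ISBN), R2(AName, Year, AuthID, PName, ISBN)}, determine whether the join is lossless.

No

Common attributes: R1 ∩ R2 = {Year, PName, ISBN}.
Closure of {Year, PName, ISBN}: Year, ISBN → AuthID, PName applies, adding AuthID. So (Year, PName, ISBN)⁺ = {Year, AuthID, PName, ISBN}.
The closure contains neither all of R1 = {PubID, Year, PName, ISBN} nor all of R2 = {AName, Year, AuthID, PName, ISBN}, so the common attributes are not a superkey of either fragment. The join is lossy.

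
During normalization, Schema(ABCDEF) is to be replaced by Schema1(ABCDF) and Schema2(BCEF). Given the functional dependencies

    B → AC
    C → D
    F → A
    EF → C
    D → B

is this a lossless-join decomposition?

Common attributes: Schema1 ∩ Schema2 = {BCF}.
Closure of {BCF}: B → AC applies, adding A; C → D applies, adding D. So (BCF)⁺ = {ABCDF}.
This closure contains every attribute of Schema1, so Schema1 ∩ Schema2 → Schema1. The join is lossless.

Yes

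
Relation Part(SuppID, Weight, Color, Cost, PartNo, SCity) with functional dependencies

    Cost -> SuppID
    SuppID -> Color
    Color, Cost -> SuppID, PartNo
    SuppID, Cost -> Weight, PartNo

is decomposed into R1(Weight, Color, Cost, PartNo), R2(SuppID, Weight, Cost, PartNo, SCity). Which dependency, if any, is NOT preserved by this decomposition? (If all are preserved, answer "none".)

SuppID -> Color

Check SuppID → Color: no single fragment contains all of {SuppID, Color}, and the restricted closure of {SuppID} across the fragments never reaches {Color}.
Cost → SuppID is preserved.
Color, Cost → SuppID, PartNo is preserved.
SuppID, Cost → Weight, PartNo is preserved.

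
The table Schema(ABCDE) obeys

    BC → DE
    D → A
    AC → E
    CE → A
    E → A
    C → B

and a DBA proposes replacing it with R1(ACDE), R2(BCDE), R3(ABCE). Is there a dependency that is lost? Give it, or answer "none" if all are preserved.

BC → DE lies within R2.
D → A lies within R1.
AC → E lies within R1.
CE → A lies within R1.
E → A lies within R1.
C → B lies within R2.
Every dependency is enforceable on the fragments, so the decomposition is dependency-preserving.

none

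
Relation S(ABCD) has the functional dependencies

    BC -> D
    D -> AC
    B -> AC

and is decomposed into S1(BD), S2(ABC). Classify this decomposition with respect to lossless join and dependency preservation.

Lossless test: (B)⁺ = {ABCD}, which contains all of one fragment — lossless.
Dependency preservation: the restricted closure of {D} across the fragments never reaches {AC}, so D → AC cannot be enforced without a join — not preserved.

lossless but not dependency-preserving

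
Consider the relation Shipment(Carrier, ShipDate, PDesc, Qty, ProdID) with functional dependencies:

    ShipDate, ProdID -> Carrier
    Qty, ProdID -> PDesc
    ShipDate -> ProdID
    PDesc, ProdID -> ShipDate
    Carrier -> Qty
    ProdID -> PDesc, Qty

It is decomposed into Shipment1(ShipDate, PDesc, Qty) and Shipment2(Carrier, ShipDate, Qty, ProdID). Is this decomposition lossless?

Common attributes: Shipment1 ∩ Shipment2 = {ShipDate, Qty}.
Closure of {ShipDate, Qty}: ShipDate → ProdID applies, adding ProdID; ProdID → PDesc, Qty applies, adding PDesc; ShipDate, ProdID → Carrier applies, adding Carrier. So (ShipDate, Qty)⁺ = {Carrier, ShipDate, PDesc, Qty, ProdID}.
This closure contains every attribute of Shipment1, so Shipment1 ∩ Shipment2 → Shipment1. The join is lossless.

Yes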